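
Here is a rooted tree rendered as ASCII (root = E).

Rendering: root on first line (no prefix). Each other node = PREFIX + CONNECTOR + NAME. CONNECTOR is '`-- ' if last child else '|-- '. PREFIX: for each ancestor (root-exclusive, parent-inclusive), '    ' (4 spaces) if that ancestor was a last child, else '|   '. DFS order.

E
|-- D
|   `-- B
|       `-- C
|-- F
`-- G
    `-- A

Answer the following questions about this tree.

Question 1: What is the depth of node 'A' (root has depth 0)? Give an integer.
Path from root to A: E -> G -> A
Depth = number of edges = 2

Answer: 2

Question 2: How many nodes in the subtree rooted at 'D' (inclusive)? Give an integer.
Answer: 3

Derivation:
Subtree rooted at D contains: B, C, D
Count = 3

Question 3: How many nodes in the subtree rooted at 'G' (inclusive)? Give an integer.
Subtree rooted at G contains: A, G
Count = 2

Answer: 2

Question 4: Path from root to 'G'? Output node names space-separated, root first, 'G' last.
Answer: E G

Derivation:
Walk down from root: E -> G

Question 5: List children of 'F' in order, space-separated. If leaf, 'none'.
Answer: none

Derivation:
Node F's children (from adjacency): (leaf)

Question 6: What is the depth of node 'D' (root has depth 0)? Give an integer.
Answer: 1

Derivation:
Path from root to D: E -> D
Depth = number of edges = 1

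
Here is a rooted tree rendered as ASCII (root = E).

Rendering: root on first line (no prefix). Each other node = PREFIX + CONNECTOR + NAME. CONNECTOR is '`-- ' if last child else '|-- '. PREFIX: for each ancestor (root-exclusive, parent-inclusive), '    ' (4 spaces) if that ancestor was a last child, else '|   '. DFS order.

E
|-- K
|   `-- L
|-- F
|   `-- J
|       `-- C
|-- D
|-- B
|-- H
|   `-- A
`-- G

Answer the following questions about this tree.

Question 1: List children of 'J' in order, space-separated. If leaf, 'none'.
Answer: C

Derivation:
Node J's children (from adjacency): C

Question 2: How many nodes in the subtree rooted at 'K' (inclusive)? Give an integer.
Subtree rooted at K contains: K, L
Count = 2

Answer: 2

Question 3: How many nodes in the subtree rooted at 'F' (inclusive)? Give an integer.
Subtree rooted at F contains: C, F, J
Count = 3

Answer: 3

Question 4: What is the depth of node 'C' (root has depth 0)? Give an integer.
Answer: 3

Derivation:
Path from root to C: E -> F -> J -> C
Depth = number of edges = 3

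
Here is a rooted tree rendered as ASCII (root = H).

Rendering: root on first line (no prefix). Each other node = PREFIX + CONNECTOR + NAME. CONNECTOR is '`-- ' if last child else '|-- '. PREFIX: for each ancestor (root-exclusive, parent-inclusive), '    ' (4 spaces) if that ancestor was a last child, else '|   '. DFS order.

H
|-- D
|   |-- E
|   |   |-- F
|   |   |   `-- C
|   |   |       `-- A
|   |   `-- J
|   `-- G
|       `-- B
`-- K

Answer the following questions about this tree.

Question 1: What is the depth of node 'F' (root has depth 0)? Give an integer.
Answer: 3

Derivation:
Path from root to F: H -> D -> E -> F
Depth = number of edges = 3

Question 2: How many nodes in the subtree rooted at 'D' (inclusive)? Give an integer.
Subtree rooted at D contains: A, B, C, D, E, F, G, J
Count = 8

Answer: 8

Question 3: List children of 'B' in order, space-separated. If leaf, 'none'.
Answer: none

Derivation:
Node B's children (from adjacency): (leaf)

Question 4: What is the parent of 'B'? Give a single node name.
Answer: G

Derivation:
Scan adjacency: B appears as child of G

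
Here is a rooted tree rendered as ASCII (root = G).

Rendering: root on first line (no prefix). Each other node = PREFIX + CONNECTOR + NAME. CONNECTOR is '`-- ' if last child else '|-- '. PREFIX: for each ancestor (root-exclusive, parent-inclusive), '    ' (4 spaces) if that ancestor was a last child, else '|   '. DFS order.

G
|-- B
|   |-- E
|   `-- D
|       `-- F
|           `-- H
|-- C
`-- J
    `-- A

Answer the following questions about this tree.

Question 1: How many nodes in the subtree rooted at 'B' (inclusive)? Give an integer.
Subtree rooted at B contains: B, D, E, F, H
Count = 5

Answer: 5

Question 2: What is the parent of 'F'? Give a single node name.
Scan adjacency: F appears as child of D

Answer: D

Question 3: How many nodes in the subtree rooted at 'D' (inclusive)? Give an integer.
Subtree rooted at D contains: D, F, H
Count = 3

Answer: 3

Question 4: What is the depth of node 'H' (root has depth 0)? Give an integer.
Path from root to H: G -> B -> D -> F -> H
Depth = number of edges = 4

Answer: 4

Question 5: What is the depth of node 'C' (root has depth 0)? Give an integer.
Path from root to C: G -> C
Depth = number of edges = 1

Answer: 1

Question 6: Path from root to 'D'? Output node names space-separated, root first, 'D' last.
Walk down from root: G -> B -> D

Answer: G B D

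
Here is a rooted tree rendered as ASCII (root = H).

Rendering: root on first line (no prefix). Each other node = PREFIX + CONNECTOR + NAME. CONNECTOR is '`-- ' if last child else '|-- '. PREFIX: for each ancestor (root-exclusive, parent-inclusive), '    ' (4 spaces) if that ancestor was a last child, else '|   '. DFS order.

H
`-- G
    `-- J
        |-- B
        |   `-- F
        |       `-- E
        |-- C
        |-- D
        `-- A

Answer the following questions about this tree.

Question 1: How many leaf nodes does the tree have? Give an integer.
Leaves (nodes with no children): A, C, D, E

Answer: 4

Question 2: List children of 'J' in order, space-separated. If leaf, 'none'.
Node J's children (from adjacency): B, C, D, A

Answer: B C D A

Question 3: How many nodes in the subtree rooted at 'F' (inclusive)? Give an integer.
Subtree rooted at F contains: E, F
Count = 2

Answer: 2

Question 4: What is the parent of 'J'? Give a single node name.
Scan adjacency: J appears as child of G

Answer: G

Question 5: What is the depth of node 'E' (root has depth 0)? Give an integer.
Answer: 5

Derivation:
Path from root to E: H -> G -> J -> B -> F -> E
Depth = number of edges = 5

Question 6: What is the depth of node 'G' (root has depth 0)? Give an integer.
Answer: 1

Derivation:
Path from root to G: H -> G
Depth = number of edges = 1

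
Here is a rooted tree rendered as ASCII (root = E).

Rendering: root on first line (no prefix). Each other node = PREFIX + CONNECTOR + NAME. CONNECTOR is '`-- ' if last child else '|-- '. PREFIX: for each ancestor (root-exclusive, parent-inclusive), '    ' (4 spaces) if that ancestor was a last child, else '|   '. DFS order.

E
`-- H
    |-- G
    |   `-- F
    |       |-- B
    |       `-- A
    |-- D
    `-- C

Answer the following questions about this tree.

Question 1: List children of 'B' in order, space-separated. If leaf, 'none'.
Node B's children (from adjacency): (leaf)

Answer: none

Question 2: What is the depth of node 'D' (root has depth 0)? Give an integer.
Path from root to D: E -> H -> D
Depth = number of edges = 2

Answer: 2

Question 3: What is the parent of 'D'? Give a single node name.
Scan adjacency: D appears as child of H

Answer: H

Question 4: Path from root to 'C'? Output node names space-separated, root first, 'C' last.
Answer: E H C

Derivation:
Walk down from root: E -> H -> C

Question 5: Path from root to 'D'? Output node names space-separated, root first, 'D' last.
Walk down from root: E -> H -> D

Answer: E H D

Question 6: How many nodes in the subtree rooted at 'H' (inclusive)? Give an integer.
Subtree rooted at H contains: A, B, C, D, F, G, H
Count = 7

Answer: 7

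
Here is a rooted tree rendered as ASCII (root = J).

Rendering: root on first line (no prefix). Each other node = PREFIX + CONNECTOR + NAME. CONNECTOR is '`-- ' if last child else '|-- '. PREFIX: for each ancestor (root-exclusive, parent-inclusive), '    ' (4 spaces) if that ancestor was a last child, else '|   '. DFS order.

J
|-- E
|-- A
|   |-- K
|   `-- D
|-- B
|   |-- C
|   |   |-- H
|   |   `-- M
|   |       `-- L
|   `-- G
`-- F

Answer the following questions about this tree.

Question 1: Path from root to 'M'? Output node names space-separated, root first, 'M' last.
Walk down from root: J -> B -> C -> M

Answer: J B C M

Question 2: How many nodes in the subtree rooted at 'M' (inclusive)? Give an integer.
Answer: 2

Derivation:
Subtree rooted at M contains: L, M
Count = 2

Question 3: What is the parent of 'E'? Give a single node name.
Scan adjacency: E appears as child of J

Answer: J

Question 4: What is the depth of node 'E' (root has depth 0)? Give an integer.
Path from root to E: J -> E
Depth = number of edges = 1

Answer: 1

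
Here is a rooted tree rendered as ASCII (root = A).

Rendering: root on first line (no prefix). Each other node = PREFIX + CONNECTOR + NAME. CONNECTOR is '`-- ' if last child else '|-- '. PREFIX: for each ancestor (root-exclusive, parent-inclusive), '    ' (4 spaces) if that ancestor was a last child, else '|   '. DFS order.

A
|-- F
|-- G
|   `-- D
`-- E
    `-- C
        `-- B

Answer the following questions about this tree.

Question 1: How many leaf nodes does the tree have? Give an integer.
Leaves (nodes with no children): B, D, F

Answer: 3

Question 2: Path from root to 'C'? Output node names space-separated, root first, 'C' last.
Walk down from root: A -> E -> C

Answer: A E C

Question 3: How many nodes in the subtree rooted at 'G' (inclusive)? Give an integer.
Subtree rooted at G contains: D, G
Count = 2

Answer: 2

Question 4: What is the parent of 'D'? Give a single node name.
Answer: G

Derivation:
Scan adjacency: D appears as child of G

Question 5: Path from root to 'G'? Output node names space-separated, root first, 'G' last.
Answer: A G

Derivation:
Walk down from root: A -> G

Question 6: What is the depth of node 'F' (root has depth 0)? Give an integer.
Path from root to F: A -> F
Depth = number of edges = 1

Answer: 1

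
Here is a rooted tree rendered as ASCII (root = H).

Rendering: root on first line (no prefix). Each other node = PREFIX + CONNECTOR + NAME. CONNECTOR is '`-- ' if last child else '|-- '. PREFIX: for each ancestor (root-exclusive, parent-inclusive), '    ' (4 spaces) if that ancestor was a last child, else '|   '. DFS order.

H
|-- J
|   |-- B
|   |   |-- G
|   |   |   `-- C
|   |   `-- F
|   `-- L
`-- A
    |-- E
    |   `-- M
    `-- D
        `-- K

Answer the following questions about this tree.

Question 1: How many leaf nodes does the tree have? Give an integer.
Leaves (nodes with no children): C, F, K, L, M

Answer: 5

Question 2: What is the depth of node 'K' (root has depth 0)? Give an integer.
Path from root to K: H -> A -> D -> K
Depth = number of edges = 3

Answer: 3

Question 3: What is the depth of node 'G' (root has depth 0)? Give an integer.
Answer: 3

Derivation:
Path from root to G: H -> J -> B -> G
Depth = number of edges = 3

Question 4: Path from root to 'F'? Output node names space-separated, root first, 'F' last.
Answer: H J B F

Derivation:
Walk down from root: H -> J -> B -> F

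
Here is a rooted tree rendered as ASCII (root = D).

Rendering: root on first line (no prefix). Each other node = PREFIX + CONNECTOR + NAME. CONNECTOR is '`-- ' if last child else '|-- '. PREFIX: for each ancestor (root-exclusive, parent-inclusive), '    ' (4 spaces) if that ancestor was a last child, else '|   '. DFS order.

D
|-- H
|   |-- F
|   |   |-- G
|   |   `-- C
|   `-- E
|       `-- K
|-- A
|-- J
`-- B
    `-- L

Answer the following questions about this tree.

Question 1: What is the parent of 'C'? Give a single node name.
Scan adjacency: C appears as child of F

Answer: F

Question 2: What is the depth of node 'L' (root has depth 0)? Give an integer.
Path from root to L: D -> B -> L
Depth = number of edges = 2

Answer: 2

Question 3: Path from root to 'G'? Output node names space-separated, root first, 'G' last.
Answer: D H F G

Derivation:
Walk down from root: D -> H -> F -> G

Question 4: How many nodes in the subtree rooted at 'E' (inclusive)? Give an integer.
Answer: 2

Derivation:
Subtree rooted at E contains: E, K
Count = 2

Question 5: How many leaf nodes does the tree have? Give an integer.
Leaves (nodes with no children): A, C, G, J, K, L

Answer: 6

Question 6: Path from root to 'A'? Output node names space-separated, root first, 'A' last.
Answer: D A

Derivation:
Walk down from root: D -> A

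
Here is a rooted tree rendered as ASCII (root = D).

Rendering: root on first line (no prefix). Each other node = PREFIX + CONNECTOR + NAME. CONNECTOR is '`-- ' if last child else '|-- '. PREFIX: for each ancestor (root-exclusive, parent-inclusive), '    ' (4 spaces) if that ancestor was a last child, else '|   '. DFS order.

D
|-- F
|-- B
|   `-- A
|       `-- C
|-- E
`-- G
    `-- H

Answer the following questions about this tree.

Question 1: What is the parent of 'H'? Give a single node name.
Scan adjacency: H appears as child of G

Answer: G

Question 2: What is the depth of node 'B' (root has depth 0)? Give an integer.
Path from root to B: D -> B
Depth = number of edges = 1

Answer: 1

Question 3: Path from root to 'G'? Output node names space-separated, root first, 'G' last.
Walk down from root: D -> G

Answer: D G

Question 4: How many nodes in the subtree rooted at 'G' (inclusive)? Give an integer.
Answer: 2

Derivation:
Subtree rooted at G contains: G, H
Count = 2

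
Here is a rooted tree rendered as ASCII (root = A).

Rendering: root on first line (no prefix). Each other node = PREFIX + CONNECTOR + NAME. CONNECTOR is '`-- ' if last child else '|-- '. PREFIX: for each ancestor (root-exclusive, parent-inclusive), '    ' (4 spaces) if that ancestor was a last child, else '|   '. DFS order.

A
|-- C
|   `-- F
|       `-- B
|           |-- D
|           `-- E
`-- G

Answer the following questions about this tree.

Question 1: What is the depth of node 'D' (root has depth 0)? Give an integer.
Path from root to D: A -> C -> F -> B -> D
Depth = number of edges = 4

Answer: 4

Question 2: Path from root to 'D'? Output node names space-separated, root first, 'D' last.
Walk down from root: A -> C -> F -> B -> D

Answer: A C F B D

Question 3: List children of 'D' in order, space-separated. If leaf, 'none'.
Answer: none

Derivation:
Node D's children (from adjacency): (leaf)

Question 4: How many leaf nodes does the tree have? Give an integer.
Answer: 3

Derivation:
Leaves (nodes with no children): D, E, G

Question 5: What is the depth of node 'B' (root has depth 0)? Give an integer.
Path from root to B: A -> C -> F -> B
Depth = number of edges = 3

Answer: 3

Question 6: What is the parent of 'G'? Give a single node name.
Answer: A

Derivation:
Scan adjacency: G appears as child of A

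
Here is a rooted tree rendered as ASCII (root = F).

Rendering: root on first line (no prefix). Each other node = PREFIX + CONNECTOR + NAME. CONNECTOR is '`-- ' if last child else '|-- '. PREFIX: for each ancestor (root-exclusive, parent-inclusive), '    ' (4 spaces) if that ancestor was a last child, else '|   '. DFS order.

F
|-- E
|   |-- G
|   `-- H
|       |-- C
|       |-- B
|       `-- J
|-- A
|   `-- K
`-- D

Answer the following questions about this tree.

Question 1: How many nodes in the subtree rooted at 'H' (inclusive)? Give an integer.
Answer: 4

Derivation:
Subtree rooted at H contains: B, C, H, J
Count = 4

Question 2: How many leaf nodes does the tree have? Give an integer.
Leaves (nodes with no children): B, C, D, G, J, K

Answer: 6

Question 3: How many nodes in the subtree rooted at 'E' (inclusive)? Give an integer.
Answer: 6

Derivation:
Subtree rooted at E contains: B, C, E, G, H, J
Count = 6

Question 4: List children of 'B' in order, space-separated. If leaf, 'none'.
Answer: none

Derivation:
Node B's children (from adjacency): (leaf)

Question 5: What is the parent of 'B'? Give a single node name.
Scan adjacency: B appears as child of H

Answer: H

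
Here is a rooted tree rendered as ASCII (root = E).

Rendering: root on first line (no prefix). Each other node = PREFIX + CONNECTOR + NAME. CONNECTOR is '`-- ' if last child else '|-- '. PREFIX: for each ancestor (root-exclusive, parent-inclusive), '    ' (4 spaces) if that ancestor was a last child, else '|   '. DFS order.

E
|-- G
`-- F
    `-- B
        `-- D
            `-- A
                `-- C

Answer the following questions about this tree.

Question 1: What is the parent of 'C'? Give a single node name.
Answer: A

Derivation:
Scan adjacency: C appears as child of A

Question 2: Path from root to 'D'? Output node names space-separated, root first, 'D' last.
Answer: E F B D

Derivation:
Walk down from root: E -> F -> B -> D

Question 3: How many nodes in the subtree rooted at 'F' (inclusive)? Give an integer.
Subtree rooted at F contains: A, B, C, D, F
Count = 5

Answer: 5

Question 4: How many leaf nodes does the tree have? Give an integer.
Answer: 2

Derivation:
Leaves (nodes with no children): C, G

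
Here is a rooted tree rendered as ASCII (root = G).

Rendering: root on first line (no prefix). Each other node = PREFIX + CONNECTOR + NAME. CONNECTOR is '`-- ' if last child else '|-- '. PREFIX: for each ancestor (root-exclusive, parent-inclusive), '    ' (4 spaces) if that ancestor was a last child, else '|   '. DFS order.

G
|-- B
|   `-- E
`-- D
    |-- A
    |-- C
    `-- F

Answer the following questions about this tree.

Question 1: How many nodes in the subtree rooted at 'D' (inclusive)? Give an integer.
Answer: 4

Derivation:
Subtree rooted at D contains: A, C, D, F
Count = 4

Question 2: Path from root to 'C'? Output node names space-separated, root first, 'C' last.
Walk down from root: G -> D -> C

Answer: G D C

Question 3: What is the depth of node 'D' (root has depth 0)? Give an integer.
Answer: 1

Derivation:
Path from root to D: G -> D
Depth = number of edges = 1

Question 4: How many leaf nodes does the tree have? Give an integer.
Leaves (nodes with no children): A, C, E, F

Answer: 4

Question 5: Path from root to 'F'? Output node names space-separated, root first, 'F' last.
Answer: G D F

Derivation:
Walk down from root: G -> D -> F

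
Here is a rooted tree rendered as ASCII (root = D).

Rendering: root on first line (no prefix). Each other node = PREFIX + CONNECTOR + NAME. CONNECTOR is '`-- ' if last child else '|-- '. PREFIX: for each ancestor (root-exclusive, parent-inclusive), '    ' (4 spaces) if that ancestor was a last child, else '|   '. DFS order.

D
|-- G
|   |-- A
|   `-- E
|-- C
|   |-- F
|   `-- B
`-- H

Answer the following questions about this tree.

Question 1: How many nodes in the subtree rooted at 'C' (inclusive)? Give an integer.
Answer: 3

Derivation:
Subtree rooted at C contains: B, C, F
Count = 3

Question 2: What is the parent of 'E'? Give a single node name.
Scan adjacency: E appears as child of G

Answer: G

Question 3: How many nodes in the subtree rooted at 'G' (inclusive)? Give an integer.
Subtree rooted at G contains: A, E, G
Count = 3

Answer: 3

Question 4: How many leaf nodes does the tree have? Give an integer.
Leaves (nodes with no children): A, B, E, F, H

Answer: 5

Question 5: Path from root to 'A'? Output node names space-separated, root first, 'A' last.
Answer: D G A

Derivation:
Walk down from root: D -> G -> A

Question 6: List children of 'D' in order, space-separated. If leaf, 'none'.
Node D's children (from adjacency): G, C, H

Answer: G C H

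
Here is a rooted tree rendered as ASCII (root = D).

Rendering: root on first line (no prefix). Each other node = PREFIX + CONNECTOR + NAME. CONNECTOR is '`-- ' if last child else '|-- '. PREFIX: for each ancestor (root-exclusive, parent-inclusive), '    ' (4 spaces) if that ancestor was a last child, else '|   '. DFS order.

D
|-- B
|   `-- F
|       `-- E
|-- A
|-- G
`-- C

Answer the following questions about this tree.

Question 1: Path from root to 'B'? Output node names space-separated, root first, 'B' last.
Answer: D B

Derivation:
Walk down from root: D -> B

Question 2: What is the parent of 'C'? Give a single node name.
Scan adjacency: C appears as child of D

Answer: D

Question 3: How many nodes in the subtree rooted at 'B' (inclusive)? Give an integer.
Answer: 3

Derivation:
Subtree rooted at B contains: B, E, F
Count = 3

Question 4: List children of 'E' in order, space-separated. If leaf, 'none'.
Answer: none

Derivation:
Node E's children (from adjacency): (leaf)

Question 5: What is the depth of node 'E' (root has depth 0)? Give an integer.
Answer: 3

Derivation:
Path from root to E: D -> B -> F -> E
Depth = number of edges = 3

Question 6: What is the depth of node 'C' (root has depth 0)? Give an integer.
Answer: 1

Derivation:
Path from root to C: D -> C
Depth = number of edges = 1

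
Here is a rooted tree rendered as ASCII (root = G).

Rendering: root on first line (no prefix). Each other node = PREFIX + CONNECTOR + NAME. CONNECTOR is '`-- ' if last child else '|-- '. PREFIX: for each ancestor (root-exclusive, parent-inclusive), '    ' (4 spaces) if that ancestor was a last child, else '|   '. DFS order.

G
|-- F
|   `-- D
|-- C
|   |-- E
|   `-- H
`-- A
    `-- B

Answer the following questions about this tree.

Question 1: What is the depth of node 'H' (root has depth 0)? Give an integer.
Path from root to H: G -> C -> H
Depth = number of edges = 2

Answer: 2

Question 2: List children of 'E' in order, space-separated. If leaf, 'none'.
Answer: none

Derivation:
Node E's children (from adjacency): (leaf)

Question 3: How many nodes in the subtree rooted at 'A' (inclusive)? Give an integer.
Subtree rooted at A contains: A, B
Count = 2

Answer: 2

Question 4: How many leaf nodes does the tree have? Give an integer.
Leaves (nodes with no children): B, D, E, H

Answer: 4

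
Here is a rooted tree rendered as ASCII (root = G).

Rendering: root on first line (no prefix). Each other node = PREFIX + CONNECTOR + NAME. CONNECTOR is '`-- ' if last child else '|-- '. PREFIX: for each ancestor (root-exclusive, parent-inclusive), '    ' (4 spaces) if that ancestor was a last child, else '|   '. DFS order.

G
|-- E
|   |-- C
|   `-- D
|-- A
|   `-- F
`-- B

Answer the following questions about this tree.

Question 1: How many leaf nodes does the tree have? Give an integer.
Leaves (nodes with no children): B, C, D, F

Answer: 4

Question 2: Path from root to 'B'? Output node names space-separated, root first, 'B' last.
Answer: G B

Derivation:
Walk down from root: G -> B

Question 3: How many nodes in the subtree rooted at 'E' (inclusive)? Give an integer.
Subtree rooted at E contains: C, D, E
Count = 3

Answer: 3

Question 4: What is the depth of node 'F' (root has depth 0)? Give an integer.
Path from root to F: G -> A -> F
Depth = number of edges = 2

Answer: 2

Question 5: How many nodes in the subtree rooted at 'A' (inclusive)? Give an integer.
Subtree rooted at A contains: A, F
Count = 2

Answer: 2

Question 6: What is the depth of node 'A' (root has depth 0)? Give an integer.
Answer: 1

Derivation:
Path from root to A: G -> A
Depth = number of edges = 1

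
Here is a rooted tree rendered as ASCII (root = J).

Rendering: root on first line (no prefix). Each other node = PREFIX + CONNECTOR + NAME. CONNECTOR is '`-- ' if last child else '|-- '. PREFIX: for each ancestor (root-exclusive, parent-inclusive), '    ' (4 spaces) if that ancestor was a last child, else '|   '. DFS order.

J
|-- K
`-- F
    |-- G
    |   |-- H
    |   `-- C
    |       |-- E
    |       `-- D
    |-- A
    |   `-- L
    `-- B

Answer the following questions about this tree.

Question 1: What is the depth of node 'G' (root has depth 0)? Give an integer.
Answer: 2

Derivation:
Path from root to G: J -> F -> G
Depth = number of edges = 2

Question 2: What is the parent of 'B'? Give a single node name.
Scan adjacency: B appears as child of F

Answer: F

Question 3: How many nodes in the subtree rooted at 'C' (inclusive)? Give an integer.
Answer: 3

Derivation:
Subtree rooted at C contains: C, D, E
Count = 3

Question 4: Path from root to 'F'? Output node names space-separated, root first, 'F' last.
Answer: J F

Derivation:
Walk down from root: J -> F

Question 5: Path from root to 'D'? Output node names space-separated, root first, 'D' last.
Walk down from root: J -> F -> G -> C -> D

Answer: J F G C D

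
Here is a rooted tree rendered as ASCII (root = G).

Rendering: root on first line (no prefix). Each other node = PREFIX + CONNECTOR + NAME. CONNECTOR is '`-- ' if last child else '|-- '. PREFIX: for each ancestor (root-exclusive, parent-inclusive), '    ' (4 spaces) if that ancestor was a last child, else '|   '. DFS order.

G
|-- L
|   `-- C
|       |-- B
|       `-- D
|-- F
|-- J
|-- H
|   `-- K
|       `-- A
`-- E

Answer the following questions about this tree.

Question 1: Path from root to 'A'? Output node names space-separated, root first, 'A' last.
Answer: G H K A

Derivation:
Walk down from root: G -> H -> K -> A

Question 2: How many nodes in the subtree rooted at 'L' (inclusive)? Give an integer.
Answer: 4

Derivation:
Subtree rooted at L contains: B, C, D, L
Count = 4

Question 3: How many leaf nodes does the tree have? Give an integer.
Answer: 6

Derivation:
Leaves (nodes with no children): A, B, D, E, F, J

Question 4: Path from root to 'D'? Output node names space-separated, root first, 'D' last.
Walk down from root: G -> L -> C -> D

Answer: G L C D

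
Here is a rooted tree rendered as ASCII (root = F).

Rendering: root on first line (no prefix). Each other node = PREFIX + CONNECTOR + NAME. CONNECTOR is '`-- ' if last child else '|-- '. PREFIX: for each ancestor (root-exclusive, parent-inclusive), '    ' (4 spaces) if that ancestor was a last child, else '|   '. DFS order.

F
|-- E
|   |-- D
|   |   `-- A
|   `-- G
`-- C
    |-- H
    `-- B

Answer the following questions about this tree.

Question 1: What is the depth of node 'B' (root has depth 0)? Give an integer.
Path from root to B: F -> C -> B
Depth = number of edges = 2

Answer: 2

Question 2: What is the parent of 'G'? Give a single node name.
Answer: E

Derivation:
Scan adjacency: G appears as child of E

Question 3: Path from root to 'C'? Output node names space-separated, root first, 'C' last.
Answer: F C

Derivation:
Walk down from root: F -> C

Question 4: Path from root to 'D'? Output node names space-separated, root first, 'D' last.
Answer: F E D

Derivation:
Walk down from root: F -> E -> D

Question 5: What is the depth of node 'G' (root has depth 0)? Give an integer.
Path from root to G: F -> E -> G
Depth = number of edges = 2

Answer: 2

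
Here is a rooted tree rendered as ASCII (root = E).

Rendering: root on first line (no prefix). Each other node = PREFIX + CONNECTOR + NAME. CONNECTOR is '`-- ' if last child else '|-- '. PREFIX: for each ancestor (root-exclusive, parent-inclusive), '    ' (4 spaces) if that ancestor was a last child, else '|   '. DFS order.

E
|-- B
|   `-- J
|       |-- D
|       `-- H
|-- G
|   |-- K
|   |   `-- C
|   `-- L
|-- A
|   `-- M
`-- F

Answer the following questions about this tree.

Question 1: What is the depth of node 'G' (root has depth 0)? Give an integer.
Answer: 1

Derivation:
Path from root to G: E -> G
Depth = number of edges = 1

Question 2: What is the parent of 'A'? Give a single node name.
Answer: E

Derivation:
Scan adjacency: A appears as child of E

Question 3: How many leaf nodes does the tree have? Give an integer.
Answer: 6

Derivation:
Leaves (nodes with no children): C, D, F, H, L, M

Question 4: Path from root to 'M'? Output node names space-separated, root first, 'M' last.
Answer: E A M

Derivation:
Walk down from root: E -> A -> M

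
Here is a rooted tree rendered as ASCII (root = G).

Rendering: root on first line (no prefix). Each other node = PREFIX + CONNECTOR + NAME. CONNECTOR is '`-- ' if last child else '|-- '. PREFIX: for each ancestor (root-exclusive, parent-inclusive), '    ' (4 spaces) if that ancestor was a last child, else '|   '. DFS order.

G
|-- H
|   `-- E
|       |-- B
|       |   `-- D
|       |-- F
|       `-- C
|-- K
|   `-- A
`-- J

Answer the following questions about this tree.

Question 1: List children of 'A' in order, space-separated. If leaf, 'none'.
Node A's children (from adjacency): (leaf)

Answer: none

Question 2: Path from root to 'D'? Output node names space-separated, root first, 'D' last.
Answer: G H E B D

Derivation:
Walk down from root: G -> H -> E -> B -> D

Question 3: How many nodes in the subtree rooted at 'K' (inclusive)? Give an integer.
Answer: 2

Derivation:
Subtree rooted at K contains: A, K
Count = 2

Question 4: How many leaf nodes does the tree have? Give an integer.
Leaves (nodes with no children): A, C, D, F, J

Answer: 5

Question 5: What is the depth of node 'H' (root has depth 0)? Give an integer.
Answer: 1

Derivation:
Path from root to H: G -> H
Depth = number of edges = 1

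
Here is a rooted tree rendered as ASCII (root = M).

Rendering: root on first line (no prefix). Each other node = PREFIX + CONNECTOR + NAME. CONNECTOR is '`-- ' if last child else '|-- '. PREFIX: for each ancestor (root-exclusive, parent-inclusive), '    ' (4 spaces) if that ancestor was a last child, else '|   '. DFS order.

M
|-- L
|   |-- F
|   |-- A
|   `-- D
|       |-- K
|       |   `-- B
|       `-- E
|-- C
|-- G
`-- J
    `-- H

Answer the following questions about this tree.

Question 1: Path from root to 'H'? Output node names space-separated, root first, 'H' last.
Answer: M J H

Derivation:
Walk down from root: M -> J -> H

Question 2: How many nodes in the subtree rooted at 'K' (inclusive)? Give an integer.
Answer: 2

Derivation:
Subtree rooted at K contains: B, K
Count = 2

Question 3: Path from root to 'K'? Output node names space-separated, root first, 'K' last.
Walk down from root: M -> L -> D -> K

Answer: M L D K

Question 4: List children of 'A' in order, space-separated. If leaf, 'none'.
Node A's children (from adjacency): (leaf)

Answer: none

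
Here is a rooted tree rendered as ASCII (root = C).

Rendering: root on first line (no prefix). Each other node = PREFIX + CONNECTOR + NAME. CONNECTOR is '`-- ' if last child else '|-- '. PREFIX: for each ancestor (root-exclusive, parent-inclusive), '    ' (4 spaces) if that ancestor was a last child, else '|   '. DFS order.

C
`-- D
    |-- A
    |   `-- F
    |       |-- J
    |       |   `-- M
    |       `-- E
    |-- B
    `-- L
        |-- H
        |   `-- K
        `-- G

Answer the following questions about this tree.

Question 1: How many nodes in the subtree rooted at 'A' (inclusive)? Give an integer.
Answer: 5

Derivation:
Subtree rooted at A contains: A, E, F, J, M
Count = 5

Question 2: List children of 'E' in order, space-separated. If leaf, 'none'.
Node E's children (from adjacency): (leaf)

Answer: none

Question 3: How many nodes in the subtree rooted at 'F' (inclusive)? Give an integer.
Answer: 4

Derivation:
Subtree rooted at F contains: E, F, J, M
Count = 4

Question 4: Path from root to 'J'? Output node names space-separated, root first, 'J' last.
Walk down from root: C -> D -> A -> F -> J

Answer: C D A F J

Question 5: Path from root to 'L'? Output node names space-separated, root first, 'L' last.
Answer: C D L

Derivation:
Walk down from root: C -> D -> L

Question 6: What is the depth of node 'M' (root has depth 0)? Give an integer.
Answer: 5

Derivation:
Path from root to M: C -> D -> A -> F -> J -> M
Depth = number of edges = 5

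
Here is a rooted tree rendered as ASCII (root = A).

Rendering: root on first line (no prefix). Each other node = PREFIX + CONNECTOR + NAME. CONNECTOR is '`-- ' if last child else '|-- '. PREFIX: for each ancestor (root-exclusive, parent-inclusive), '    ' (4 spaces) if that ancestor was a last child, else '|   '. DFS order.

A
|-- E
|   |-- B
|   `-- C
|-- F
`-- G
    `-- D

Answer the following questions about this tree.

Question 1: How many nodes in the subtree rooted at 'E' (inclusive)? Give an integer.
Answer: 3

Derivation:
Subtree rooted at E contains: B, C, E
Count = 3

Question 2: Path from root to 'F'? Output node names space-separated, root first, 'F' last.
Walk down from root: A -> F

Answer: A F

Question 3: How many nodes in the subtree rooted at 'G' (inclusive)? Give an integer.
Answer: 2

Derivation:
Subtree rooted at G contains: D, G
Count = 2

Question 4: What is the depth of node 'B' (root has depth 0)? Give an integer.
Answer: 2

Derivation:
Path from root to B: A -> E -> B
Depth = number of edges = 2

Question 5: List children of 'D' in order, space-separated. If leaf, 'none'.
Node D's children (from adjacency): (leaf)

Answer: none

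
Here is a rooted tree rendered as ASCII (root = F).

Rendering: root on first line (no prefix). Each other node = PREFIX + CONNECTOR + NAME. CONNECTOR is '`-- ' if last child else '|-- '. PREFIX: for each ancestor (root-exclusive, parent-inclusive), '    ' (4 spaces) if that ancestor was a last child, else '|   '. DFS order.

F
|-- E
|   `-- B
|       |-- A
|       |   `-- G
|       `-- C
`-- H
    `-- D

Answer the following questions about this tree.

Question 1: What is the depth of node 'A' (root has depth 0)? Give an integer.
Path from root to A: F -> E -> B -> A
Depth = number of edges = 3

Answer: 3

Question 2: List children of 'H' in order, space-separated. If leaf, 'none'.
Node H's children (from adjacency): D

Answer: D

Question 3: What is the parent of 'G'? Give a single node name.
Scan adjacency: G appears as child of A

Answer: A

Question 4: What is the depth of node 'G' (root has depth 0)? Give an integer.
Answer: 4

Derivation:
Path from root to G: F -> E -> B -> A -> G
Depth = number of edges = 4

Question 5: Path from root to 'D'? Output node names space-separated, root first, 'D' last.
Answer: F H D

Derivation:
Walk down from root: F -> H -> D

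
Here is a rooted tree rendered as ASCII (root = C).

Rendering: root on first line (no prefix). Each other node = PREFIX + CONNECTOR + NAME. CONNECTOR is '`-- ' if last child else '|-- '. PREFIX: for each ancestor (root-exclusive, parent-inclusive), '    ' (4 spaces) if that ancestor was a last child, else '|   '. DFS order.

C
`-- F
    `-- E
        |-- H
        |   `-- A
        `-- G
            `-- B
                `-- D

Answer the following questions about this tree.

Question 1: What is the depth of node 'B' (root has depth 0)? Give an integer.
Answer: 4

Derivation:
Path from root to B: C -> F -> E -> G -> B
Depth = number of edges = 4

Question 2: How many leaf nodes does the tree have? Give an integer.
Answer: 2

Derivation:
Leaves (nodes with no children): A, D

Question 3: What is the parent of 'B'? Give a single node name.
Scan adjacency: B appears as child of G

Answer: G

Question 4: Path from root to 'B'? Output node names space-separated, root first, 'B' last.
Walk down from root: C -> F -> E -> G -> B

Answer: C F E G B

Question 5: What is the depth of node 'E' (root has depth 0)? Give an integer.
Answer: 2

Derivation:
Path from root to E: C -> F -> E
Depth = number of edges = 2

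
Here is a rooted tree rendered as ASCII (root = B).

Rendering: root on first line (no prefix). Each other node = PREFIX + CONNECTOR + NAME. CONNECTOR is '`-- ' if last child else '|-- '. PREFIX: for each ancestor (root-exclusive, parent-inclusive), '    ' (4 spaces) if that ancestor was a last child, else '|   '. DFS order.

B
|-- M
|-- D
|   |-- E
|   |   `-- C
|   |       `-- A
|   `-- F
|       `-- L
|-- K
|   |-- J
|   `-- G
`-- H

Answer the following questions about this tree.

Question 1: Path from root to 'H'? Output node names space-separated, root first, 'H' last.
Answer: B H

Derivation:
Walk down from root: B -> H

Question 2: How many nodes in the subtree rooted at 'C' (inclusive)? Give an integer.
Answer: 2

Derivation:
Subtree rooted at C contains: A, C
Count = 2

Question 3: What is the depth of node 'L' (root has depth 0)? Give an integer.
Answer: 3

Derivation:
Path from root to L: B -> D -> F -> L
Depth = number of edges = 3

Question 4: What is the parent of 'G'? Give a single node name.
Scan adjacency: G appears as child of K

Answer: K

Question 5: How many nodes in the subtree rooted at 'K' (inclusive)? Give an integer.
Answer: 3

Derivation:
Subtree rooted at K contains: G, J, K
Count = 3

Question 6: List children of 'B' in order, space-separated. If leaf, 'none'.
Node B's children (from adjacency): M, D, K, H

Answer: M D K H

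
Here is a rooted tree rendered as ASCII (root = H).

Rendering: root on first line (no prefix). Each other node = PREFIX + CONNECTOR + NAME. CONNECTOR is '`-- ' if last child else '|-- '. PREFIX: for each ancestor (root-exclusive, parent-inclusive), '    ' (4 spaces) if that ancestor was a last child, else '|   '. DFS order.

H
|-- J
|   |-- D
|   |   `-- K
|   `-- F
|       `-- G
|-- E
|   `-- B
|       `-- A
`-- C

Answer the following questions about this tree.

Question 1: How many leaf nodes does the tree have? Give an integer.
Leaves (nodes with no children): A, C, G, K

Answer: 4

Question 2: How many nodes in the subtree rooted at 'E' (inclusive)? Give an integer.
Answer: 3

Derivation:
Subtree rooted at E contains: A, B, E
Count = 3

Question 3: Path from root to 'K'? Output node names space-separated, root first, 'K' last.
Answer: H J D K

Derivation:
Walk down from root: H -> J -> D -> K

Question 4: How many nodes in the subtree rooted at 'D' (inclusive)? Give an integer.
Subtree rooted at D contains: D, K
Count = 2

Answer: 2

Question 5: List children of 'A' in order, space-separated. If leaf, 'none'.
Node A's children (from adjacency): (leaf)

Answer: none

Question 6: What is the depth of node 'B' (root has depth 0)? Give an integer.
Answer: 2

Derivation:
Path from root to B: H -> E -> B
Depth = number of edges = 2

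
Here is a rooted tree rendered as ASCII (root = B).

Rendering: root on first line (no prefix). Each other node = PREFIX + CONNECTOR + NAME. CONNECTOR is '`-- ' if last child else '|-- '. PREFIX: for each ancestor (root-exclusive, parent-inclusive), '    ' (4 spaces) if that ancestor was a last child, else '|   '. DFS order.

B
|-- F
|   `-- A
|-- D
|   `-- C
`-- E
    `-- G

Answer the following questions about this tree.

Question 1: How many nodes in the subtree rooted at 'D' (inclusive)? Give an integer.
Answer: 2

Derivation:
Subtree rooted at D contains: C, D
Count = 2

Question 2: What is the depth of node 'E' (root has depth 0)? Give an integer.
Answer: 1

Derivation:
Path from root to E: B -> E
Depth = number of edges = 1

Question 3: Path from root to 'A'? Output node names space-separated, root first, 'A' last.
Answer: B F A

Derivation:
Walk down from root: B -> F -> A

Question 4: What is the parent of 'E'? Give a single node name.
Answer: B

Derivation:
Scan adjacency: E appears as child of B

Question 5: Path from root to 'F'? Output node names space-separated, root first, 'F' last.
Answer: B F

Derivation:
Walk down from root: B -> F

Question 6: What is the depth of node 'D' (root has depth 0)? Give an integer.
Answer: 1

Derivation:
Path from root to D: B -> D
Depth = number of edges = 1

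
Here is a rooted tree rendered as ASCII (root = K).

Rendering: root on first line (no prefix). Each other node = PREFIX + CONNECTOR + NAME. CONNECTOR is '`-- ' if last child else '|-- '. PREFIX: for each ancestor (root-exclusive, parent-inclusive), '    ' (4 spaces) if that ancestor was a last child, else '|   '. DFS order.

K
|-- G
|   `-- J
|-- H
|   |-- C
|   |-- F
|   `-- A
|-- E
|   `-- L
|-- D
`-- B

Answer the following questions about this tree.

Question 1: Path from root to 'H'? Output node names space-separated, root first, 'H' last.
Walk down from root: K -> H

Answer: K H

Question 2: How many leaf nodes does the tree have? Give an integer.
Answer: 7

Derivation:
Leaves (nodes with no children): A, B, C, D, F, J, L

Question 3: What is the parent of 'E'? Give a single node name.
Answer: K

Derivation:
Scan adjacency: E appears as child of K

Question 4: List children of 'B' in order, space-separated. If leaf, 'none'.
Answer: none

Derivation:
Node B's children (from adjacency): (leaf)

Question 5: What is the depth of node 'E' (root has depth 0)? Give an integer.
Path from root to E: K -> E
Depth = number of edges = 1

Answer: 1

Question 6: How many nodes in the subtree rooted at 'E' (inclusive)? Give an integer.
Subtree rooted at E contains: E, L
Count = 2

Answer: 2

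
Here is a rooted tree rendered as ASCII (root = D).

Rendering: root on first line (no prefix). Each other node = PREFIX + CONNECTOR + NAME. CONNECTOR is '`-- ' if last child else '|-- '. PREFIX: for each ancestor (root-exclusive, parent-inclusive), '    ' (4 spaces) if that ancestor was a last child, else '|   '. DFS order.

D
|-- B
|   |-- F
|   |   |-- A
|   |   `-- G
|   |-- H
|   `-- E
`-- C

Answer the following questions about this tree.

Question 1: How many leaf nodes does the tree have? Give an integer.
Answer: 5

Derivation:
Leaves (nodes with no children): A, C, E, G, H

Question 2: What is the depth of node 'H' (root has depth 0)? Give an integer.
Path from root to H: D -> B -> H
Depth = number of edges = 2

Answer: 2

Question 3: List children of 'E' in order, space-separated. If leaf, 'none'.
Answer: none

Derivation:
Node E's children (from adjacency): (leaf)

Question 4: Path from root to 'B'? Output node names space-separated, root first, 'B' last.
Answer: D B

Derivation:
Walk down from root: D -> B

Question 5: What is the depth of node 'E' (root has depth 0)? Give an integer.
Path from root to E: D -> B -> E
Depth = number of edges = 2

Answer: 2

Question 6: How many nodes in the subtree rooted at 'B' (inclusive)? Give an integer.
Subtree rooted at B contains: A, B, E, F, G, H
Count = 6

Answer: 6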